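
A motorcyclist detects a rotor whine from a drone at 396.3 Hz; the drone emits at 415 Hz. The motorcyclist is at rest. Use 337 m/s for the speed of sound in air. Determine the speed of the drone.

f' < f, so the drone is receding.
f' = f · v/(v + v_s) ⇒ v_s = v · |1 − f/f'|.
v_s = 337 × |1 − 415/396.3| = 337 × 0.04719 ≈ 15.9 m/s.

15.9 m/s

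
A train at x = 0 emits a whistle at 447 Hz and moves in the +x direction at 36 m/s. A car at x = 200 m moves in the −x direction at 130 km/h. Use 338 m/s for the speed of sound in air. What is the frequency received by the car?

130 km/h = 36.11 m/s.
The observer lies on the +x side, so the source is heading toward the observer and the observer is heading toward the source.
General Doppler shift: f' = f · (v + v_o)/(v − v_s).
f' = 447 × (338 + 36.11)/(338 − 36) = 447 × 374.11/302 ≈ 554 Hz.

554 Hz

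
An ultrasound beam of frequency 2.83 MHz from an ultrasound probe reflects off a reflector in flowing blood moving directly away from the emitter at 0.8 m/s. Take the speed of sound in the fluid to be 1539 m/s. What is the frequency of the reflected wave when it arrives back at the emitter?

The reflector in flowing blood first receives the wave as a moving observer: f₁ = f₀ · (v − u)/v = 2.83 × (1539 − 0.8)/1539 ≈ 2.829 MHz.
The reflection then acts as a moving source: f₂ = f₁ · v/(v + u) ≈ 2.827 MHz.
Equivalently f₂ = f₀ · (v − u)/(v + u).

2.827 MHz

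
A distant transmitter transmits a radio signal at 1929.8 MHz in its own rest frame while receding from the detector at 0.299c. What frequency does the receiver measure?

1417.6 MHz

Relativistic Doppler for frequency: f' = f₀ · √((1 − β)/(1 + β)).
f' = 1929.8 × √(0.7010/1.2990) = 1929.8 × 0.73461 ≈ 1417.6 MHz.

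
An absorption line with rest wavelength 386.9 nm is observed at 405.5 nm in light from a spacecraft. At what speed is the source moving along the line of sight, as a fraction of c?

λ'/λ₀ = 1.0481 > 1 (redshift), so the source is receding.
λ'/λ₀ = √((1 + β)/(1 − β)) for a receding source ⇒ β = (r² − 1)/(r² + 1) with r = λ'/λ₀.
β = (1.0985 − 1)/(1.0985 + 1) ≈ 0.047.

0.047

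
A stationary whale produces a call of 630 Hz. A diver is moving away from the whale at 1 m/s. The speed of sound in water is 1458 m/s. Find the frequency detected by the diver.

Only the observer moves, away from the source, so f' = f · (v − v_o)/v.
f' = 630 × (1458 − 1)/1458 = 630 × 1457/1458 ≈ 630 Hz.

630 Hz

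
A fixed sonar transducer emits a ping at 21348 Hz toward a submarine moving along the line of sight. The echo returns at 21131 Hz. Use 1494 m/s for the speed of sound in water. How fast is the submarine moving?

7.6 m/s

Double Doppler shift off a moving reflector: f₂ = f₀ · (v + u)/(v − u) (u > 0 toward emitter).
Rearranging, u = v · (f₂ − f₀)/(f₂ + f₀) = 1494 × -217/42479 ≈ -7.6 m/s.
So the submarine is moving at 7.6 m/s away from the emitter.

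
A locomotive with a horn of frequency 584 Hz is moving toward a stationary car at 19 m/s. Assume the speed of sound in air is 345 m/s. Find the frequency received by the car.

Moving source, stationary observer: f' = f · v/(v − v_s) since the source is approaching.
f' = 584 × 345/(345 − 19) = 584 × 345/326 ≈ 618 Hz.

618 Hz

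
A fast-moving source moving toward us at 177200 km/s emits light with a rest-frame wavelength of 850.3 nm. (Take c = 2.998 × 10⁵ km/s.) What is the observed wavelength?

β = v/c = 177200/299800 = 0.5911.
Relativistic Doppler for wavelength: λ' = λ₀ · √((1 − β)/(1 + β)).
λ' = 850.3 × √(0.4089/1.5911) = 850.3 × 0.50697 ≈ 431.1 nm.

431.1 nm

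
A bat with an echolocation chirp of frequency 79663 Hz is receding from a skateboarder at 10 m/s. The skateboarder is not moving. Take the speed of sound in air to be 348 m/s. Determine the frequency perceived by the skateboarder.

77438 Hz

Only the source moves, away from the listener, so f' = f · v/(v + v_s).
f' = 79663 × 348/(348 + 10) = 79663 × 348/358 ≈ 77438 Hz.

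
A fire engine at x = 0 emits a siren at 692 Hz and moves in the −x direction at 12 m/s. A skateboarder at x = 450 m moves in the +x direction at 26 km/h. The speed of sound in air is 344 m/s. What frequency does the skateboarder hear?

655 Hz

26 km/h = 7.222 m/s.
The observer lies on the +x side, so the source is heading away from the observer and the observer is heading away from the source.
General Doppler shift: f' = f · (v − v_o)/(v + v_s).
f' = 692 × (344 − 7.222)/(344 + 12) = 692 × 336.78/356 ≈ 655 Hz.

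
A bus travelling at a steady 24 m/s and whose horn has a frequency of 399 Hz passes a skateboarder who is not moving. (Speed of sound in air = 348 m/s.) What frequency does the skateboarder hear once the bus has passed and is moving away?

373 Hz

Receding: f₂ = f · v/(v + v_s) = 399 × 348/372 ≈ 373 Hz.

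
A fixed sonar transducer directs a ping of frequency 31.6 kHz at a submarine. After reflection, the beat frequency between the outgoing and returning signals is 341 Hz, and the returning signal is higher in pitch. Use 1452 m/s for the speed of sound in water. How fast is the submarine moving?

7.8 m/s

Double Doppler shift off a moving reflector: f₂ = f₀ · (v + u)/(v − u) (u > 0 toward emitter).
Returning signal is higher, so f₂ = f₀ + Δf = 31600 + 341 = 31941 Hz.
Rearranging, u = v · (f₂ − f₀)/(f₂ + f₀) = 1452 × 341/63541 ≈ 7.8 m/s.
So the submarine is moving at 7.8 m/s toward the emitter.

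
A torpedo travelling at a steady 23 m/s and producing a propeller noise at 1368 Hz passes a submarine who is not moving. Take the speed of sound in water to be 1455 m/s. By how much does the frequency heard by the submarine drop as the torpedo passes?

Approaching: f₁ = f · v/(v − v_s) = 1368 × 1455/1432 ≈ 1390.0 Hz.
Receding: f₂ = f · v/(v + v_s) = 1368 × 1455/1478 ≈ 1346.7 Hz.
Drop: f₁ − f₂ = 2f·v·v_s/(v² − v_s²) = 2 × 1368 × 1455 × 23/(1455² − 23²) ≈ 43.3 Hz.

43.3 Hz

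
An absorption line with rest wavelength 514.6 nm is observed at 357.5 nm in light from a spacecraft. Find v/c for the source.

λ'/λ₀ = 0.6947 < 1 (blueshift), so the source is approaching.
λ'/λ₀ = √((1 − β)/(1 + β)) for an approaching source ⇒ β = (1 − r²)/(1 + r²) with r = λ'/λ₀.
β = (1 − 0.4826)/(1 + 0.4826) ≈ 0.349.

0.349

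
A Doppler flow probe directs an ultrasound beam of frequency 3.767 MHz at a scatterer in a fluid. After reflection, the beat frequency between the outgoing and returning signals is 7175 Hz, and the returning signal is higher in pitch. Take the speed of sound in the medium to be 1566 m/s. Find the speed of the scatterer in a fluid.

Double Doppler shift off a moving reflector: f₂ = f₀ · (v + u)/(v − u) (u > 0 toward emitter).
Returning signal is higher, so f₂ = f₀ + Δf = 3767000 + 7175 = 3774175 Hz.
Rearranging, u = v · (f₂ − f₀)/(f₂ + f₀) = 1566 × 7175/7541175 ≈ 1.49 m/s.
So the scatterer in a fluid is moving at 1.49 m/s toward the emitter.

1.49 m/s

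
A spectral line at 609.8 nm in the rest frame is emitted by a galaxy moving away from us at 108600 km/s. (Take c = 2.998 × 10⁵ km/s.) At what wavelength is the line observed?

β = v/c = 108600/299800 = 0.3622.
Relativistic Doppler for wavelength: λ' = λ₀ · √((1 + β)/(1 − β)).
λ' = 609.8 × √(1.3622/0.6378) = 609.8 × 1.46150 ≈ 891.2 nm.

891.2 nm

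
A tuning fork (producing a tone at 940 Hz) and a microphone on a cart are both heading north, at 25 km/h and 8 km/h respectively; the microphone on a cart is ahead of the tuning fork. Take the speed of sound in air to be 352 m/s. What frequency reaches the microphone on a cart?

25 km/h = 6.944 m/s; 8 km/h = 2.222 m/s.
The microphone on a cart is ahead, so the tuning fork is moving toward it while the microphone on a cart is moving away from the tuning fork.
Both move, so f' = f · (v − v_o)/(v − v_s).
f' = 940 × (352 − 2.222)/(352 − 6.944) = 940 × 349.78/345.06 ≈ 953 Hz.

953 Hz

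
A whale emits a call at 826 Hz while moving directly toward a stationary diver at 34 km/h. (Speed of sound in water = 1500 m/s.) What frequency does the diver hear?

831 Hz

34 km/h = 9.444 m/s.
Only the source moves, toward the listener, so f' = f · v/(v − v_s).
f' = 826 × 1500/(1500 − 9.444) = 826 × 1500/1491 ≈ 831 Hz.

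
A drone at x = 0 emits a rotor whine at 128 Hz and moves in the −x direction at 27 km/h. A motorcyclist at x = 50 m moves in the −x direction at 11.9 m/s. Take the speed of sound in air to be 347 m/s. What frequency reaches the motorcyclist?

130 Hz

27 km/h = 7.5 m/s.
The observer lies on the +x side, so the source is heading away from the observer and the observer is heading toward the source.
General Doppler shift: f' = f · (v + v_o)/(v + v_s).
f' = 128 × (347 + 11.9)/(347 + 7.5) = 128 × 358.9/354.5 ≈ 130 Hz.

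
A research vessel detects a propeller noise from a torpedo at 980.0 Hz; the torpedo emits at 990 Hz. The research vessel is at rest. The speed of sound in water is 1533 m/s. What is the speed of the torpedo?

f' < f, so the torpedo is receding.
f' = f · v/(v + v_s) ⇒ v_s = v · |1 − f/f'|.
v_s = 1533 × |1 − 990/980.0| = 1533 × 0.0102 ≈ 15.6 m/s.

15.6 m/s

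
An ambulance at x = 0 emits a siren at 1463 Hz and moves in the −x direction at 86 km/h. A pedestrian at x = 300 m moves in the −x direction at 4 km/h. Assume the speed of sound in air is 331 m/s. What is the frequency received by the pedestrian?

86 km/h = 23.89 m/s; 4 km/h = 1.111 m/s.
The observer lies on the +x side, so the source is heading away from the observer and the observer is heading toward the source.
Both move, so f' = f · (v + v_o)/(v + v_s).
f' = 1463 × (331 + 1.111)/(331 + 23.89) = 1463 × 332.11/354.89 ≈ 1369 Hz.

1369 Hz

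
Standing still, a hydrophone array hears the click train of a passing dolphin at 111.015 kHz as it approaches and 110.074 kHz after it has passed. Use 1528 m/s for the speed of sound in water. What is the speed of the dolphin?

6.5 m/s

f₁/f₂ = (v + v_s)/(v − v_s), so v_s = v · (f₁ − f₂)/(f₁ + f₂).
v_s = 1528 × (111.015 − 110.074)/(111.015 + 110.074) = 1528 × 0.941/221.089 ≈ 6.5 m/s.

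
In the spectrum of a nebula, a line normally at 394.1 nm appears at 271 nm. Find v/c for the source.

λ'/λ₀ = 0.6876 < 1 (blueshift), so the source is approaching.
λ'/λ₀ = √((1 − β)/(1 + β)) for an approaching source ⇒ β = (1 − r²)/(1 + r²) with r = λ'/λ₀.
β = (1 − 0.4729)/(1 + 0.4729) ≈ 0.358.

0.358c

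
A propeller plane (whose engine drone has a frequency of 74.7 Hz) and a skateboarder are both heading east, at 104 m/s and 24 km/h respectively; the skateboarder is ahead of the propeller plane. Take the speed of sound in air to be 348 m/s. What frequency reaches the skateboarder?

24 km/h = 6.667 m/s.
The skateboarder is ahead, so the propeller plane is moving toward it while the skateboarder is moving away from the propeller plane.
With source approaching and observer receding, f' = f · (v − v_o)/(v − v_s).
f' = 74.7 × (348 − 6.667)/(348 − 104) = 74.7 × 341.33/244 ≈ 104 Hz.

104 Hz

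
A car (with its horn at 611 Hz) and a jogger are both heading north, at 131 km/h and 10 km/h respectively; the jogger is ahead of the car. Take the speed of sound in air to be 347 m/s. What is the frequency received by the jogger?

131 km/h = 36.39 m/s; 10 km/h = 2.778 m/s.
The jogger is ahead, so the car is moving toward it while the jogger is moving away from the car.
General Doppler shift: f' = f · (v − v_o)/(v − v_s).
f' = 611 × (347 − 2.778)/(347 − 36.39) = 611 × 344.22/310.61 ≈ 677 Hz.

677 Hz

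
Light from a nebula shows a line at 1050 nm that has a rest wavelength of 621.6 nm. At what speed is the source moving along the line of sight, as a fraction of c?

λ'/λ₀ = 1.6892 > 1 (redshift), so the source is receding.
λ'/λ₀ = √((1 + β)/(1 − β)) for a receding source ⇒ β = (r² − 1)/(r² + 1) with r = λ'/λ₀.
β = (2.8534 − 1)/(2.8534 + 1) ≈ 0.481.

0.481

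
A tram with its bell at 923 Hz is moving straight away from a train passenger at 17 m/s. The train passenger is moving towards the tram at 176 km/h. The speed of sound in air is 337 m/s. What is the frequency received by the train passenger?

1006 Hz

176 km/h = 48.89 m/s.
With source receding and observer approaching, f' = f · (v + v_o)/(v + v_s).
f' = 923 × (337 + 48.89)/(337 + 17) = 923 × 385.89/354 ≈ 1006 Hz.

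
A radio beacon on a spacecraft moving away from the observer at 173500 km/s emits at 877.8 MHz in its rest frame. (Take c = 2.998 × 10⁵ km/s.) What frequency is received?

453.4 MHz

β = v/c = 173500/299800 = 0.5787.
Relativistic Doppler for frequency: f' = f₀ · √((1 − β)/(1 + β)).
f' = 877.8 × √(0.4213/1.5787) = 877.8 × 0.51658 ≈ 453.4 MHz.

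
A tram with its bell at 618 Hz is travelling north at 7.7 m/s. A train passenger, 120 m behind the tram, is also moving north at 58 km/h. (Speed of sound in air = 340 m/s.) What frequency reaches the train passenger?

633 Hz

58 km/h = 16.11 m/s.
The train passenger is behind, so the tram is moving away from it while the train passenger is moving toward the tram.
With source receding and observer approaching, f' = f · (v + v_o)/(v + v_s).
f' = 618 × (340 + 16.11)/(340 + 7.7) = 618 × 356.11/347.7 ≈ 633 Hz.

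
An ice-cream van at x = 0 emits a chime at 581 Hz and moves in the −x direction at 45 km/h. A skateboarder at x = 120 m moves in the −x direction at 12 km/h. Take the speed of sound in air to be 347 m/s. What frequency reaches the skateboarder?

45 km/h = 12.5 m/s; 12 km/h = 3.333 m/s.
The observer lies on the +x side, so the source is heading away from the observer and the observer is heading toward the source.
With source receding and observer approaching, f' = f · (v + v_o)/(v + v_s).
f' = 581 × (347 + 3.333)/(347 + 12.5) = 581 × 350.33/359.5 ≈ 566 Hz.

566 Hz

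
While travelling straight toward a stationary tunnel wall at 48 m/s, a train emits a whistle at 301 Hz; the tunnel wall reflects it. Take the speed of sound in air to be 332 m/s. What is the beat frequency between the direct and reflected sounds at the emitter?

102 Hz

The tunnel wall receives the sound from a moving source: f₁ = f₀ · v/(v − v_e) = 301 × 332/284 ≈ 351.9 Hz.
On the return leg the train is a moving observer: f₂ = f₁ · (v + v_e)/v = 351.9 × 380/332 ≈ 402.7 Hz.
Beat against the emitted tone: |f₂ − f₀| = 2v_e·f₀/(v − v_e) = 2 × 48 × 301/284 ≈ 102 Hz.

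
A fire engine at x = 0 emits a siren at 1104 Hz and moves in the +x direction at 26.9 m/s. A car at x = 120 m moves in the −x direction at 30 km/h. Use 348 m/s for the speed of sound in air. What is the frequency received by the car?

30 km/h = 8.333 m/s.
The observer lies on the +x side, so the source is heading toward the observer and the observer is heading toward the source.
With source approaching and observer approaching, f' = f · (v + v_o)/(v − v_s).
f' = 1104 × (348 + 8.333)/(348 − 26.9) = 1104 × 356.33/321.1 ≈ 1225 Hz.

1225 Hz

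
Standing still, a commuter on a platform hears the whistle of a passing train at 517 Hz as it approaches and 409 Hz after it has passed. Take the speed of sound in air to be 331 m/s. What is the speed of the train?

39 m/s

f₁/f₂ = (v + v_s)/(v − v_s), so v_s = v · (f₁ − f₂)/(f₁ + f₂).
v_s = 331 × (517 − 409)/(517 + 409) = 331 × 108/926 ≈ 39 m/s.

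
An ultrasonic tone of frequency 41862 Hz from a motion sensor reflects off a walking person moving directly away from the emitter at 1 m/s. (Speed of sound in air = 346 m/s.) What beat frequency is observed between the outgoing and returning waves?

241 Hz

At the walking person (a moving observer), f₁ = f₀ · (v − u)/v = 41862 × 345/346 ≈ 41741 Hz.
On reflection it acts as a source moving away from the stationary detector: f₂ = f₁ · v/(v + u) = 41741 × 346/347 ≈ 41621 Hz.
Beat frequency: |f₂ − f₀| = 2u·f₀/(v + u) = 2 × 1 × 41862/347 ≈ 241 Hz.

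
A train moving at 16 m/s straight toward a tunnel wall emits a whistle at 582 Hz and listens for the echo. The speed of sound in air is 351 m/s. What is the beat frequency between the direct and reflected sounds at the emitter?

The tunnel wall receives the sound from a moving source: f₁ = f₀ · v/(v − v_e) = 582 × 351/335 ≈ 609.8 Hz.
On the return leg the train is a moving observer: f₂ = f₁ · (v + v_e)/v = 609.8 × 367/351 ≈ 637.6 Hz.
Equivalently f₂ = f₀ · (v + v_e)/(v − v_e).
Beat against the emitted tone: |f₂ − f₀| = 2v_e·f₀/(v − v_e) = 2 × 16 × 582/335 ≈ 55.6 Hz.

55.6 Hz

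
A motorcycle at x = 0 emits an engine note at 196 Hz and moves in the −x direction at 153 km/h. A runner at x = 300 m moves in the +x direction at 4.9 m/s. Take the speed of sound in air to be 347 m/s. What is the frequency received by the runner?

172 Hz

153 km/h = 42.5 m/s.
The observer lies on the +x side, so the source is heading away from the observer and the observer is heading away from the source.
Both move, so f' = f · (v − v_o)/(v + v_s).
f' = 196 × (347 − 4.9)/(347 + 42.5) = 196 × 342.1/389.5 ≈ 172 Hz.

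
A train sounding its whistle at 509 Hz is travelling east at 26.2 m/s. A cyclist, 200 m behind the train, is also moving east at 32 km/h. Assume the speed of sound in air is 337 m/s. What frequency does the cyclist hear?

32 km/h = 8.889 m/s.
The cyclist is behind, so the train is moving away from it while the cyclist is moving toward the train.
With source receding and observer approaching, f' = f · (v + v_o)/(v + v_s).
f' = 509 × (337 + 8.889)/(337 + 26.2) = 509 × 345.89/363.2 ≈ 485 Hz.

485 Hz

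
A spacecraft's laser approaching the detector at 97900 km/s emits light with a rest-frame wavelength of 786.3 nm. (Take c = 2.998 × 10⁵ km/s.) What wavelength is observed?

β = v/c = 97900/299800 = 0.3266.
Relativistic Doppler for wavelength: λ' = λ₀ · √((1 − β)/(1 + β)).
λ' = 786.3 × √(0.6734/1.3266) = 786.3 × 0.71251 ≈ 560.2 nm.

560.2 nm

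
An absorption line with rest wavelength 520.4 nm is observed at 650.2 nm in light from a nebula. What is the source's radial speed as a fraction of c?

0.219c

λ'/λ₀ = 1.2494 > 1 (redshift), so the source is receding.
λ'/λ₀ = √((1 + β)/(1 − β)) for a receding source ⇒ β = (r² − 1)/(r² + 1) with r = λ'/λ₀.
β = (1.5611 − 1)/(1.5611 + 1) ≈ 0.219.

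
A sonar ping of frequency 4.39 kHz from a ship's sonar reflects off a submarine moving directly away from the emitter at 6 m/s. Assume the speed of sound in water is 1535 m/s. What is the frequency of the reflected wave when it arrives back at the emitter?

The submarine first receives the wave as a moving observer: f₁ = f₀ · (v − u)/v = 4.39 × (1535 − 6)/1535 ≈ 4.37 kHz.
The reflection then acts as a moving source: f₂ = f₁ · v/(v + u) ≈ 4.36 kHz.
Equivalently f₂ = f₀ · (v − u)/(v + u).

4.36 kHz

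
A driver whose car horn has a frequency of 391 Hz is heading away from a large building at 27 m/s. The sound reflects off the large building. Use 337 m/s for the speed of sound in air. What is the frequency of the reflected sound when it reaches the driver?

The large building receives the sound from a moving source: f₁ = f₀ · v/(v + v_e) = 391 × 337/364 ≈ 362 Hz.
On the return leg the driver is a moving observer: f₂ = f₁ · (v − v_e)/v = 362 × 310/337 ≈ 333 Hz.

333 Hz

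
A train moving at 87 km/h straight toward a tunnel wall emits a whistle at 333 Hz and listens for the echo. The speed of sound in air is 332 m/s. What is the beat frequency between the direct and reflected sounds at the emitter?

87 km/h = 24.17 m/s.
The tunnel wall receives the sound from a moving source: f₁ = f₀ · v/(v − v_e) = 333 × 332/307.83 ≈ 359.1 Hz.
On the return leg the train is a moving observer: f₂ = f₁ · (v + v_e)/v = 359.1 × 356.17/332 ≈ 385.3 Hz.
Beat against the emitted tone: |f₂ − f₀| = 2v_e·f₀/(v − v_e) = 2 × 24.17 × 333/307.83 ≈ 52.3 Hz.

52.3 Hz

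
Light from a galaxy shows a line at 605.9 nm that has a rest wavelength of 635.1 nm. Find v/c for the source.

λ'/λ₀ = 0.9540 < 1 (blueshift), so the source is approaching.
λ'/λ₀ = √((1 − β)/(1 + β)) for an approaching source ⇒ β = (1 − r²)/(1 + r²) with r = λ'/λ₀.
β = (1 − 0.9102)/(1 + 0.9102) ≈ 0.047.

0.047c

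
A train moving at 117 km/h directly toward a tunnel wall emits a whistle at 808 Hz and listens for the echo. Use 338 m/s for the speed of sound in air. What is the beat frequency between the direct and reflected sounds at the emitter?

117 km/h = 32.5 m/s.
The tunnel wall receives the sound from a moving source: f₁ = f₀ · v/(v − v_e) = 808 × 338/305.5 ≈ 894.0 Hz.
On the return leg the train is a moving observer: f₂ = f₁ · (v + v_e)/v = 894.0 × 370.5/338 ≈ 979.9 Hz.
Beat against the emitted tone: |f₂ − f₀| = 2v_e·f₀/(v − v_e) = 2 × 32.5 × 808/305.5 ≈ 172 Hz.

172 Hz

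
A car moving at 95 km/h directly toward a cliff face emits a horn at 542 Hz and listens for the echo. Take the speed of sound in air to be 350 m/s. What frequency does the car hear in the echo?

630 Hz

95 km/h = 26.39 m/s.
The cliff face receives the sound from a moving source: f₁ = f₀ · v/(v − v_e) = 542 × 350/323.61 ≈ 586 Hz.
On the return leg the car is a moving observer: f₂ = f₁ · (v + v_e)/v = 586 × 376.39/350 ≈ 630 Hz.
Equivalently f₂ = f₀ · (v + v_e)/(v − v_e).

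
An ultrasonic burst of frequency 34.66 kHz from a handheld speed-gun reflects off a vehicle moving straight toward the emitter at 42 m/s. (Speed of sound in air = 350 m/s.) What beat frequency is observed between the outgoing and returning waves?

The vehicle first receives the wave as a moving observer: f₁ = f₀ · (v + u)/v = 34.66 × (350 + 42)/350 ≈ 38.82 kHz.
On reflection it acts as a source moving toward the stationary detector: f₂ = f₁ · v/(v − u) = 38.82 × 350/308 ≈ 44.11 kHz.
Beat frequency (with f₀ = 34660 Hz): |f₂ − f₀| = 2u·f₀/(v − u) = 2 × 42 × 34660/308 ≈ 9453 Hz.

9453 Hz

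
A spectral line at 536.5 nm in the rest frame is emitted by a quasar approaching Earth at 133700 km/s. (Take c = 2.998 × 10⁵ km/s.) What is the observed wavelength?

332.1 nm

β = v/c = 133700/299800 = 0.4460.
Relativistic Doppler for wavelength: λ' = λ₀ · √((1 − β)/(1 + β)).
λ' = 536.5 × √(0.5540/1.4460) = 536.5 × 0.61900 ≈ 332.1 nm.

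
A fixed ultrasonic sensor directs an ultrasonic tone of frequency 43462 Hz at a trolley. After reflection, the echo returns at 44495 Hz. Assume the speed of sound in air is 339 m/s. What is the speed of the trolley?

4.0 m/s

Double Doppler shift off a moving reflector: f₂ = f₀ · (v + u)/(v − u) (u > 0 toward emitter).
Rearranging, u = v · (f₂ − f₀)/(f₂ + f₀) = 339 × 1033/87957 ≈ 4.0 m/s.
So the trolley is moving at 4.0 m/s toward the emitter.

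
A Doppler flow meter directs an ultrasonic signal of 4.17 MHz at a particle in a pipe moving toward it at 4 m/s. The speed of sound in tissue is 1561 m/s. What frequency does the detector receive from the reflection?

At the particle in a pipe (a moving observer), f₁ = f₀ · (v + u)/v = 4.17 × 1565/1561 ≈ 4.181 MHz.
On reflection it acts as a source moving toward the stationary detector: f₂ = f₁ · v/(v − u) = 4.181 × 1561/1557 ≈ 4.191 MHz.

4.191 MHz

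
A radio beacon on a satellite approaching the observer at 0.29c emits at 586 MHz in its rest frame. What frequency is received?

789.9 MHz

Relativistic Doppler for frequency: f' = f₀ · √((1 + β)/(1 − β)).
f' = 586 × √(1.2900/0.7100) = 586 × 1.34792 ≈ 789.9 MHz.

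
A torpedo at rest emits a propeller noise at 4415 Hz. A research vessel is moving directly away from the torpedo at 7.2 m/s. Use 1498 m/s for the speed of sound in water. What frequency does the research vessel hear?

4394 Hz

Only the observer moves, away from the source, so f' = f · (v − v_o)/v.
f' = 4415 × (1498 − 7.2)/1498 = 4415 × 1490.8/1498 ≈ 4394 Hz.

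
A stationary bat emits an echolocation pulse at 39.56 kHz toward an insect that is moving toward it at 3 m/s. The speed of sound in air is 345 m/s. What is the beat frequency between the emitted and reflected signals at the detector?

694 Hz

At the insect (a moving observer), f₁ = f₀ · (v + u)/v = 39.56 × 348/345 ≈ 39.904 kHz.
On reflection it acts as a source moving toward the stationary detector: f₂ = f₁ · v/(v − u) = 39.904 × 345/342 ≈ 40.254 kHz.
Equivalently f₂ = f₀ · (v + u)/(v − u).
Beat frequency (with f₀ = 39560 Hz): |f₂ − f₀| = 2u·f₀/(v − u) = 2 × 3 × 39560/342 ≈ 694 Hz.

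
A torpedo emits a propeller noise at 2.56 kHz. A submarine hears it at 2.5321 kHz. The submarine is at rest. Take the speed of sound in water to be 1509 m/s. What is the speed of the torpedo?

16.6 m/s

f' < f, so the torpedo is receding.
f' = f · v/(v + v_s) ⇒ v_s = v · |1 − f/f'|.
v_s = 1509 × |1 − 2.56/2.5321| = 1509 × 0.01102 ≈ 16.6 m/s.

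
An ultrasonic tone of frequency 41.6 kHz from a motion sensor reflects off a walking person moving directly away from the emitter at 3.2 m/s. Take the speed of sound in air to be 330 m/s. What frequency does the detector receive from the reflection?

40.8 kHz

The walking person first receives the wave as a moving observer: f₁ = f₀ · (v − u)/v = 41.6 × (330 − 3.2)/330 ≈ 41.2 kHz.
The reflection then acts as a moving source: f₂ = f₁ · v/(v + u) ≈ 40.8 kHz.
Equivalently f₂ = f₀ · (v − u)/(v + u).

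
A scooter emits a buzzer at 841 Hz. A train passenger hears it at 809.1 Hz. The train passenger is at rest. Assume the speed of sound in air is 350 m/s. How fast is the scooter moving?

f' < f, so the scooter is receding.
f' = f · v/(v + v_s) ⇒ v_s = v · |1 − f/f'|.
v_s = 350 × |1 − 841/809.1| = 350 × 0.03943 ≈ 13.8 m/s.

13.8 m/s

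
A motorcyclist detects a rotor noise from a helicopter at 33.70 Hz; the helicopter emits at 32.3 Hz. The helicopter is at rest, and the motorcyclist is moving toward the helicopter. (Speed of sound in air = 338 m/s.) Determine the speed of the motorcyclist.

14.7 m/s

f' = f · (v + v_o)/v ⇒ v_o = v · |f'/f − 1|.
v_o = 338 × |33.70/32.3 − 1| = 338 × 0.04334 ≈ 14.7 m/s.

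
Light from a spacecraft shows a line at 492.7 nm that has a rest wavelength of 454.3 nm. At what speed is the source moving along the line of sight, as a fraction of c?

λ'/λ₀ = 1.0845 > 1 (redshift), so the source is receding.
λ'/λ₀ = √((1 + β)/(1 − β)) for a receding source ⇒ β = (r² − 1)/(r² + 1) with r = λ'/λ₀.
β = (1.1762 − 1)/(1.1762 + 1) ≈ 0.081.

0.081c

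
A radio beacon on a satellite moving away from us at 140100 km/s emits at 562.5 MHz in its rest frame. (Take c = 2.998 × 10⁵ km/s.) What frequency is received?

β = v/c = 140100/299800 = 0.4673.
Relativistic Doppler for frequency: f' = f₀ · √((1 − β)/(1 + β)).
f' = 562.5 × √(0.5327/1.4673) = 562.5 × 0.60253 ≈ 338.9 MHz.

338.9 MHz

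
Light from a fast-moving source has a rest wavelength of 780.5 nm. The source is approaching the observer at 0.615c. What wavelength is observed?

381.1 nm

Relativistic Doppler for wavelength: λ' = λ₀ · √((1 − β)/(1 + β)).
λ' = 780.5 × √(0.3850/1.6150) = 780.5 × 0.48825 ≈ 381.1 nm.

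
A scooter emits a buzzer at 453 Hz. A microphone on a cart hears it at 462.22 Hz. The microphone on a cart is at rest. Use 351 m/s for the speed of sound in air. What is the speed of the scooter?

f' > f, so the scooter is approaching.
f' = f · v/(v − v_s) ⇒ v_s = v · |1 − f/f'|.
v_s = 351 × |1 − 453/462.22| = 351 × 0.01995 ≈ 7.0 m/s.

7.0 m/s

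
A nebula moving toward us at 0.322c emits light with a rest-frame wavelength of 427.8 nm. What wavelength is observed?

Relativistic Doppler for wavelength: λ' = λ₀ · √((1 − β)/(1 + β)).
λ' = 427.8 × √(0.6780/1.3220) = 427.8 × 0.71614 ≈ 306.4 nm.

306.4 nm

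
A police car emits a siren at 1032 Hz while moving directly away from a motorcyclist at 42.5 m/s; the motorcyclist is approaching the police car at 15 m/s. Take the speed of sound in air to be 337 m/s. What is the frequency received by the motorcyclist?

With source receding and observer approaching, f' = f · (v + v_o)/(v + v_s).
f' = 1032 × (337 + 15)/(337 + 42.5) = 1032 × 352/379.5 ≈ 957 Hz.

957 Hz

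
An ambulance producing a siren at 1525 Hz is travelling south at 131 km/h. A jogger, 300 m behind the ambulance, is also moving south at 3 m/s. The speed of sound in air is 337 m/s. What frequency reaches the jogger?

131 km/h = 36.39 m/s.
The jogger is behind, so the ambulance is moving away from it while the jogger is moving toward the ambulance.
Both move, so f' = f · (v + v_o)/(v + v_s).
f' = 1525 × (337 + 3)/(337 + 36.39) = 1525 × 340/373.39 ≈ 1389 Hz.

1389 Hz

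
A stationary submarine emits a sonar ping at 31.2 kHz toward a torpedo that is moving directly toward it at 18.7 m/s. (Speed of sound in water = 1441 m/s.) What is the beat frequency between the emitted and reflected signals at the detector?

820 Hz

At the torpedo (a moving observer), f₁ = f₀ · (v + u)/v = 31.2 × 1459.7/1441 ≈ 31.605 kHz.
On reflection it acts as a source moving toward the stationary detector: f₂ = f₁ · v/(v − u) = 31.605 × 1441/1422.3 ≈ 32.020 kHz.
Equivalently f₂ = f₀ · (v + u)/(v − u).
Beat frequency (with f₀ = 31200 Hz): |f₂ − f₀| = 2u·f₀/(v − u) = 2 × 18.7 × 31200/1422.3 ≈ 820 Hz.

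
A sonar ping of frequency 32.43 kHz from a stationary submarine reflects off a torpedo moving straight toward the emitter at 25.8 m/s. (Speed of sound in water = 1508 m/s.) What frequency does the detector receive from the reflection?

At the torpedo (a moving observer), f₁ = f₀ · (v + u)/v = 32.43 × 1533.8/1508 ≈ 33.0 kHz.
The reflection then acts as a moving source: f₂ = f₁ · v/(v − u) ≈ 33.6 kHz.
Equivalently f₂ = f₀ · (v + u)/(v − u).

33.6 kHz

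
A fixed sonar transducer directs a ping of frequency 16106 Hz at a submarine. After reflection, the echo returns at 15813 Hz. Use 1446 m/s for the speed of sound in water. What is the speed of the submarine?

13.3 m/s

Double Doppler shift off a moving reflector: f₂ = f₀ · (v + u)/(v − u) (u > 0 toward emitter).
Rearranging, u = v · (f₂ − f₀)/(f₂ + f₀) = 1446 × -293/31919 ≈ -13.3 m/s.
So the submarine is moving at 13.3 m/s away from the emitter.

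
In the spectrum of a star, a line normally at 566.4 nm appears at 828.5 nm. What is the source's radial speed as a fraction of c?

λ'/λ₀ = 1.4627 > 1 (redshift), so the source is receding.
λ'/λ₀ = √((1 + β)/(1 − β)) for a receding source ⇒ β = (r² − 1)/(r² + 1) with r = λ'/λ₀.
β = (2.1396 − 1)/(2.1396 + 1) ≈ 0.363.

0.363c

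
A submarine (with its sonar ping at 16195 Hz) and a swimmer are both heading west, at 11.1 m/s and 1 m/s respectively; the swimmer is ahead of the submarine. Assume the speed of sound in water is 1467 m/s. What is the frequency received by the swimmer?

16307 Hz

The swimmer is ahead, so the submarine is moving toward it while the swimmer is moving away from the submarine.
General Doppler shift: f' = f · (v − v_o)/(v − v_s).
f' = 16195 × (1467 − 1)/(1467 − 11.1) = 16195 × 1466/1455.9 ≈ 16307 Hz.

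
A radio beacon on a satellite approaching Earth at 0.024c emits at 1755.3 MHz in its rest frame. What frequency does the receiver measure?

Relativistic Doppler for frequency: f' = f₀ · √((1 + β)/(1 − β)).
f' = 1755.3 × √(1.0240/0.9760) = 1755.3 × 1.02430 ≈ 1797.9 MHz.

1797.9 MHz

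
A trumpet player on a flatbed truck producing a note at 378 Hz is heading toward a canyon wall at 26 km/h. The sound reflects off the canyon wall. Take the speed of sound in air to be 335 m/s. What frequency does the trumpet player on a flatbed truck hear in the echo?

26 km/h = 7.222 m/s.
The canyon wall receives the sound from a moving source: f₁ = f₀ · v/(v − v_e) = 378 × 335/327.78 ≈ 386 Hz.
On the return leg the trumpet player on a flatbed truck is a moving observer: f₂ = f₁ · (v + v_e)/v = 386 × 342.22/335 ≈ 395 Hz.
Equivalently f₂ = f₀ · (v + v_e)/(v − v_e).

395 Hz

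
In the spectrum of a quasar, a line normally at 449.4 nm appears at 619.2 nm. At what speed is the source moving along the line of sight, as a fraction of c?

λ'/λ₀ = 1.3778 > 1 (redshift), so the source is receding.
λ'/λ₀ = √((1 + β)/(1 − β)) for a receding source ⇒ β = (r² − 1)/(r² + 1) with r = λ'/λ₀.
β = (1.8984 − 1)/(1.8984 + 1) ≈ 0.310.

0.310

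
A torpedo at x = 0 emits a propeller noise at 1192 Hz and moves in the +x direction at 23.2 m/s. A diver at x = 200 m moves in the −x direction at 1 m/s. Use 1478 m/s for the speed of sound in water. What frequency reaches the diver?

1212 Hz

The observer lies on the +x side, so the source is heading toward the observer and the observer is heading toward the source.
Both move, so f' = f · (v + v_o)/(v − v_s).
f' = 1192 × (1478 + 1)/(1478 − 23.2) = 1192 × 1479/1454.8 ≈ 1212 Hz.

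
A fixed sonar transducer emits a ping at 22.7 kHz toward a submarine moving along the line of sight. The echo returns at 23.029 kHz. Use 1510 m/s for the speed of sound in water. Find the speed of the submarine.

10.9 m/s

Double Doppler shift off a moving reflector: f₂ = f₀ · (v + u)/(v − u) (u > 0 toward emitter).
Rearranging, u = v · (f₂ − f₀)/(f₂ + f₀) = 1510 × 0.329/45.729 ≈ 10.9 m/s.
So the submarine is moving at 10.9 m/s toward the emitter.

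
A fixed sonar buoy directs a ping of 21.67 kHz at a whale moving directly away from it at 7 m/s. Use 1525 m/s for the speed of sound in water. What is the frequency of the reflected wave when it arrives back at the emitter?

At the whale (a moving observer), f₁ = f₀ · (v − u)/v = 21.67 × 1518/1525 ≈ 21.6 kHz.
The reflection then acts as a moving source: f₂ = f₁ · v/(v + u) ≈ 21.5 kHz.

21.5 kHz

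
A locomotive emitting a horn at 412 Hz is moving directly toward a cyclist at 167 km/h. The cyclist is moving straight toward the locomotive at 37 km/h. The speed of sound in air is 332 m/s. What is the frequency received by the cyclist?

494 Hz

167 km/h = 46.39 m/s; 37 km/h = 10.28 m/s.
General Doppler shift: f' = f · (v + v_o)/(v − v_s).
f' = 412 × (332 + 10.28)/(332 − 46.39) = 412 × 342.28/285.61 ≈ 494 Hz.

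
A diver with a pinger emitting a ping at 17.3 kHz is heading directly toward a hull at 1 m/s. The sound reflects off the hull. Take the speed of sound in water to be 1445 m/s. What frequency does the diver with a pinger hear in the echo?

The hull receives the sound from a moving source: f₁ = f₀ · v/(v − v_e) = 17.3 × 1445/1444 ≈ 17.31 kHz.
On the return leg the diver with a pinger is a moving observer: f₂ = f₁ · (v + v_e)/v = 17.31 × 1446/1445 ≈ 17.32 kHz.

17.32 kHz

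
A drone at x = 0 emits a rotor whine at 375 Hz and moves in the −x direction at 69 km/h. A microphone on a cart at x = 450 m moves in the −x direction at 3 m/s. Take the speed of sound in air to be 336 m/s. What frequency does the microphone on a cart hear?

69 km/h = 19.17 m/s.
The observer lies on the +x side, so the source is heading away from the observer and the observer is heading toward the source.
Both move, so f' = f · (v + v_o)/(v + v_s).
f' = 375 × (336 + 3)/(336 + 19.17) = 375 × 339/355.17 ≈ 358 Hz.

358 Hz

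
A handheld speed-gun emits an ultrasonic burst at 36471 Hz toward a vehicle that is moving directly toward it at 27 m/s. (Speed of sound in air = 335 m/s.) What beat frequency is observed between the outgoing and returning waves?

6394 Hz

The vehicle first receives the wave as a moving observer: f₁ = f₀ · (v + u)/v = 36471 × (335 + 27)/335 ≈ 39410 Hz.
On reflection it acts as a source moving toward the stationary detector: f₂ = f₁ · v/(v − u) = 39410 × 335/308 ≈ 42865 Hz.
Beat frequency: |f₂ − f₀| = 2u·f₀/(v − u) = 2 × 27 × 36471/308 ≈ 6394 Hz.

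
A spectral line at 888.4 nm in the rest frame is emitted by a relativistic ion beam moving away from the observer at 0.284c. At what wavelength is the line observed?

1189.7 nm

Relativistic Doppler for wavelength: λ' = λ₀ · √((1 + β)/(1 − β)).
λ' = 888.4 × √(1.2840/0.7160) = 888.4 × 1.33914 ≈ 1189.7 nm.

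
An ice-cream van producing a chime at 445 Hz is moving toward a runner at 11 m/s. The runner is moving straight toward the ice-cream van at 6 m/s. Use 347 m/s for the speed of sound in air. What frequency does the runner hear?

468 Hz

With source approaching and observer approaching, f' = f · (v + v_o)/(v − v_s).
f' = 445 × (347 + 6)/(347 − 11) = 445 × 353/336 ≈ 468 Hz.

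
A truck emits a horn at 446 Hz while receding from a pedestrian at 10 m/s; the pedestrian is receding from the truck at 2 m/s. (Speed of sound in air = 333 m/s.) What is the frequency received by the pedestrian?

Both move, so f' = f · (v − v_o)/(v + v_s).
f' = 446 × (333 − 2)/(333 + 10) = 446 × 331/343 ≈ 430 Hz.

430 Hz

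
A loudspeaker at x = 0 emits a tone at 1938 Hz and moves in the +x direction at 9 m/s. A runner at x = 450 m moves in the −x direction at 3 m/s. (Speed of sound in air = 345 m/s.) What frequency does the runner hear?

The observer lies on the +x side, so the source is heading toward the observer and the observer is heading toward the source.
Both move, so f' = f · (v + v_o)/(v − v_s).
f' = 1938 × (345 + 3)/(345 − 9) = 1938 × 348/336 ≈ 2007 Hz.

2007 Hz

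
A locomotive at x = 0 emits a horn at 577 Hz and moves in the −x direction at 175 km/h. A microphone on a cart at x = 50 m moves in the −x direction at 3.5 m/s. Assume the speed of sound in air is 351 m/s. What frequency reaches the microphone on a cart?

175 km/h = 48.61 m/s.
The observer lies on the +x side, so the source is heading away from the observer and the observer is heading toward the source.
General Doppler shift: f' = f · (v + v_o)/(v + v_s).
f' = 577 × (351 + 3.5)/(351 + 48.61) = 577 × 354.5/399.61 ≈ 512 Hz.

512 Hz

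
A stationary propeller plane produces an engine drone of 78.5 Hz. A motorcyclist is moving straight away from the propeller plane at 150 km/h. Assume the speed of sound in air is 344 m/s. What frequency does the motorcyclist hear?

150 km/h = 41.67 m/s.
Only the observer moves, away from the source, so f' = f · (v − v_o)/v.
f' = 78.5 × (344 − 41.67)/344 = 78.5 × 302.33/344 ≈ 69 Hz.

69 Hz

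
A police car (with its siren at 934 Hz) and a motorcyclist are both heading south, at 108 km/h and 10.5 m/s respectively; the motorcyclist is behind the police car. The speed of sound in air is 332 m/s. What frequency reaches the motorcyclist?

884 Hz

108 km/h = 30 m/s.
The motorcyclist is behind, so the police car is moving away from it while the motorcyclist is moving toward the police car.
With source receding and observer approaching, f' = f · (v + v_o)/(v + v_s).
f' = 934 × (332 + 10.5)/(332 + 30) = 934 × 342.5/362 ≈ 884 Hz.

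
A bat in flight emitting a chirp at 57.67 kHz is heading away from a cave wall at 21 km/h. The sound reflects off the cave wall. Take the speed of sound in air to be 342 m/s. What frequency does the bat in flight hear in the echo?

21 km/h = 5.833 m/s.
The cave wall receives the sound from a moving source: f₁ = f₀ · v/(v + v_e) = 57.67 × 342/347.83 ≈ 56.7 kHz.
On the return leg the bat in flight is a moving observer: f₂ = f₁ · (v − v_e)/v = 56.7 × 336.17/342 ≈ 55.7 kHz.
Equivalently f₂ = f₀ · (v − v_e)/(v + v_e).

55.7 kHz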